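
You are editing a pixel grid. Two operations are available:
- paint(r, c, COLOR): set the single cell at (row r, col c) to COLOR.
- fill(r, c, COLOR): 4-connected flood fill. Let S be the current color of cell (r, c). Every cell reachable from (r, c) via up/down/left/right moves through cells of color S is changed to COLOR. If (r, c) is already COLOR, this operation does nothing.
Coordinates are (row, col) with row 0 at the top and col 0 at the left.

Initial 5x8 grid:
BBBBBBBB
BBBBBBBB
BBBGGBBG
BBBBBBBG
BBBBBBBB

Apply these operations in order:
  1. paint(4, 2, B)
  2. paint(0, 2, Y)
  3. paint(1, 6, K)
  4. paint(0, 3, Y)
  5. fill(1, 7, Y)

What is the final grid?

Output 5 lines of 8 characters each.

After op 1 paint(4,2,B):
BBBBBBBB
BBBBBBBB
BBBGGBBG
BBBBBBBG
BBBBBBBB
After op 2 paint(0,2,Y):
BBYBBBBB
BBBBBBBB
BBBGGBBG
BBBBBBBG
BBBBBBBB
After op 3 paint(1,6,K):
BBYBBBBB
BBBBBBKB
BBBGGBBG
BBBBBBBG
BBBBBBBB
After op 4 paint(0,3,Y):
BBYYBBBB
BBBBBBKB
BBBGGBBG
BBBBBBBG
BBBBBBBB
After op 5 fill(1,7,Y) [33 cells changed]:
YYYYYYYY
YYYYYYKY
YYYGGYYG
YYYYYYYG
YYYYYYYY

Answer: YYYYYYYY
YYYYYYKY
YYYGGYYG
YYYYYYYG
YYYYYYYY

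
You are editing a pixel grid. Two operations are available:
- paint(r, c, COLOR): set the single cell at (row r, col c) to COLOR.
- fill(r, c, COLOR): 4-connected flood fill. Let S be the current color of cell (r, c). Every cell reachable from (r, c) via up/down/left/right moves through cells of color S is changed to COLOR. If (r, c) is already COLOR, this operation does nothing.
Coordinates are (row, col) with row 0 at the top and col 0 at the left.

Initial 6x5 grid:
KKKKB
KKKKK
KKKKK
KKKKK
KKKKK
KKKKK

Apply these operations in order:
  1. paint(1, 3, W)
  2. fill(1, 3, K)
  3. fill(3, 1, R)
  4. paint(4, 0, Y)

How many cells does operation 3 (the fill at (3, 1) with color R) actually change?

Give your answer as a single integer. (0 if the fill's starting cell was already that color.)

Answer: 29

Derivation:
After op 1 paint(1,3,W):
KKKKB
KKKWK
KKKKK
KKKKK
KKKKK
KKKKK
After op 2 fill(1,3,K) [1 cells changed]:
KKKKB
KKKKK
KKKKK
KKKKK
KKKKK
KKKKK
After op 3 fill(3,1,R) [29 cells changed]:
RRRRB
RRRRR
RRRRR
RRRRR
RRRRR
RRRRR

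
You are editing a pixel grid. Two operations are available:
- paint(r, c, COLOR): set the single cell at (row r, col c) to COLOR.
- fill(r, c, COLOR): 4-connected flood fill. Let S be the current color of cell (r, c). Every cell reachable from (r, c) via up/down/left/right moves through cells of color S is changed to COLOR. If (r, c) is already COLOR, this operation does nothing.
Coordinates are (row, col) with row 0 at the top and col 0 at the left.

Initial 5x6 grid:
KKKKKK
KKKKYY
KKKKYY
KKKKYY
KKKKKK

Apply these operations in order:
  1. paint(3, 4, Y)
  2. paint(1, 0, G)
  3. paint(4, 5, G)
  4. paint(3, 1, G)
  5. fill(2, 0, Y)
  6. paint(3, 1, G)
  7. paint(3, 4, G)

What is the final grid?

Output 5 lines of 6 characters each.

After op 1 paint(3,4,Y):
KKKKKK
KKKKYY
KKKKYY
KKKKYY
KKKKKK
After op 2 paint(1,0,G):
KKKKKK
GKKKYY
KKKKYY
KKKKYY
KKKKKK
After op 3 paint(4,5,G):
KKKKKK
GKKKYY
KKKKYY
KKKKYY
KKKKKG
After op 4 paint(3,1,G):
KKKKKK
GKKKYY
KKKKYY
KGKKYY
KKKKKG
After op 5 fill(2,0,Y) [21 cells changed]:
YYYYYY
GYYYYY
YYYYYY
YGYYYY
YYYYYG
After op 6 paint(3,1,G):
YYYYYY
GYYYYY
YYYYYY
YGYYYY
YYYYYG
After op 7 paint(3,4,G):
YYYYYY
GYYYYY
YYYYYY
YGYYGY
YYYYYG

Answer: YYYYYY
GYYYYY
YYYYYY
YGYYGY
YYYYYG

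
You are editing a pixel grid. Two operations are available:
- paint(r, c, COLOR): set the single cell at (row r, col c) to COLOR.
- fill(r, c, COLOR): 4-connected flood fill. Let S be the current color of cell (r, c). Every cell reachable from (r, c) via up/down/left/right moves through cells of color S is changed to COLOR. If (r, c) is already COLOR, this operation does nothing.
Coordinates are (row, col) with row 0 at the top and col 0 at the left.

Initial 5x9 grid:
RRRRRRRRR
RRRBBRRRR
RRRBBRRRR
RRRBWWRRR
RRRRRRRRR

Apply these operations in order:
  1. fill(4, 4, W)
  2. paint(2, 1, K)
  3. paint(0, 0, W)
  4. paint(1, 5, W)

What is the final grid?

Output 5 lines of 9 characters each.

After op 1 fill(4,4,W) [38 cells changed]:
WWWWWWWWW
WWWBBWWWW
WWWBBWWWW
WWWBWWWWW
WWWWWWWWW
After op 2 paint(2,1,K):
WWWWWWWWW
WWWBBWWWW
WKWBBWWWW
WWWBWWWWW
WWWWWWWWW
After op 3 paint(0,0,W):
WWWWWWWWW
WWWBBWWWW
WKWBBWWWW
WWWBWWWWW
WWWWWWWWW
After op 4 paint(1,5,W):
WWWWWWWWW
WWWBBWWWW
WKWBBWWWW
WWWBWWWWW
WWWWWWWWW

Answer: WWWWWWWWW
WWWBBWWWW
WKWBBWWWW
WWWBWWWWW
WWWWWWWWW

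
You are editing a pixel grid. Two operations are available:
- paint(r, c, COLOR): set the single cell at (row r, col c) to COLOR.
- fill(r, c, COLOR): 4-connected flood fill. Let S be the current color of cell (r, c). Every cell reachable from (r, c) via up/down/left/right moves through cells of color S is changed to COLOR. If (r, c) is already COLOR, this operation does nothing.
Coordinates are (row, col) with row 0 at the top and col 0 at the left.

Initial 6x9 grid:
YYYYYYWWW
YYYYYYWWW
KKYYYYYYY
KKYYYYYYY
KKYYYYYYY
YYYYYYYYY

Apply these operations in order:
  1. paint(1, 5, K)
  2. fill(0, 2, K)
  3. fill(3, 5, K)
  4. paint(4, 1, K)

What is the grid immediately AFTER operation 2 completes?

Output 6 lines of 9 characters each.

Answer: KKKKKKWWW
KKKKKKWWW
KKKKKKKKK
KKKKKKKKK
KKKKKKKKK
KKKKKKKKK

Derivation:
After op 1 paint(1,5,K):
YYYYYYWWW
YYYYYKWWW
KKYYYYYYY
KKYYYYYYY
KKYYYYYYY
YYYYYYYYY
After op 2 fill(0,2,K) [41 cells changed]:
KKKKKKWWW
KKKKKKWWW
KKKKKKKKK
KKKKKKKKK
KKKKKKKKK
KKKKKKKKK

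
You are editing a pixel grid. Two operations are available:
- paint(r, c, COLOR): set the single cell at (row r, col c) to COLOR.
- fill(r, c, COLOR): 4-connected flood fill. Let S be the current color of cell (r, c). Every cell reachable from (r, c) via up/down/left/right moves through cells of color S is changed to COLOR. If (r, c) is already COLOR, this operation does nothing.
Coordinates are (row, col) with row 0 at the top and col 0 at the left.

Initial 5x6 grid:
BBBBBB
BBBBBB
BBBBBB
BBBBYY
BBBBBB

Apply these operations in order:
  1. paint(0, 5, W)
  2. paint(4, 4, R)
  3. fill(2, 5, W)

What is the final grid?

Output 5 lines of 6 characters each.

After op 1 paint(0,5,W):
BBBBBW
BBBBBB
BBBBBB
BBBBYY
BBBBBB
After op 2 paint(4,4,R):
BBBBBW
BBBBBB
BBBBBB
BBBBYY
BBBBRB
After op 3 fill(2,5,W) [25 cells changed]:
WWWWWW
WWWWWW
WWWWWW
WWWWYY
WWWWRB

Answer: WWWWWW
WWWWWW
WWWWWW
WWWWYY
WWWWRB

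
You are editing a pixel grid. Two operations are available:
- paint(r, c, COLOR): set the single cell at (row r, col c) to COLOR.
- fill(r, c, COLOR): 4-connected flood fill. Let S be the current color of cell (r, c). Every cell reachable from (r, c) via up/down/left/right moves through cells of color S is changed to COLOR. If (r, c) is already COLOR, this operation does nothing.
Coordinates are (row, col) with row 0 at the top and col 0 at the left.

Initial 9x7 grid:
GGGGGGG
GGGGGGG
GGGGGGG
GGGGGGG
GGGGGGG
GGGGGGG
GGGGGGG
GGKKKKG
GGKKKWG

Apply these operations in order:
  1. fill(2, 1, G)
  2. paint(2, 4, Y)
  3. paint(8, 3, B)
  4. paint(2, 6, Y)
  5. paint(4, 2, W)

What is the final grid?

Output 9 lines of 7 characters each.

After op 1 fill(2,1,G) [0 cells changed]:
GGGGGGG
GGGGGGG
GGGGGGG
GGGGGGG
GGGGGGG
GGGGGGG
GGGGGGG
GGKKKKG
GGKKKWG
After op 2 paint(2,4,Y):
GGGGGGG
GGGGGGG
GGGGYGG
GGGGGGG
GGGGGGG
GGGGGGG
GGGGGGG
GGKKKKG
GGKKKWG
After op 3 paint(8,3,B):
GGGGGGG
GGGGGGG
GGGGYGG
GGGGGGG
GGGGGGG
GGGGGGG
GGGGGGG
GGKKKKG
GGKBKWG
After op 4 paint(2,6,Y):
GGGGGGG
GGGGGGG
GGGGYGY
GGGGGGG
GGGGGGG
GGGGGGG
GGGGGGG
GGKKKKG
GGKBKWG
After op 5 paint(4,2,W):
GGGGGGG
GGGGGGG
GGGGYGY
GGGGGGG
GGWGGGG
GGGGGGG
GGGGGGG
GGKKKKG
GGKBKWG

Answer: GGGGGGG
GGGGGGG
GGGGYGY
GGGGGGG
GGWGGGG
GGGGGGG
GGGGGGG
GGKKKKG
GGKBKWG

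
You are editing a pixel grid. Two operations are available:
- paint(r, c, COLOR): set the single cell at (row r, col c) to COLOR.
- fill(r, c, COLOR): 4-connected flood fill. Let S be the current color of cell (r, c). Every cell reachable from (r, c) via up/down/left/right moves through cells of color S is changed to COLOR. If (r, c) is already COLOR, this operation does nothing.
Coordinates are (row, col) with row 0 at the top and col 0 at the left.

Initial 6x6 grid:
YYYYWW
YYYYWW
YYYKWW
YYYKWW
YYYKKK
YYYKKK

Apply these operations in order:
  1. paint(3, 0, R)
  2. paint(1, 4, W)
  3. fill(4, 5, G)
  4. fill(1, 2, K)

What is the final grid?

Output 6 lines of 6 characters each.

Answer: KKKKWW
KKKKWW
KKKGWW
RKKGWW
KKKGGG
KKKGGG

Derivation:
After op 1 paint(3,0,R):
YYYYWW
YYYYWW
YYYKWW
RYYKWW
YYYKKK
YYYKKK
After op 2 paint(1,4,W):
YYYYWW
YYYYWW
YYYKWW
RYYKWW
YYYKKK
YYYKKK
After op 3 fill(4,5,G) [8 cells changed]:
YYYYWW
YYYYWW
YYYGWW
RYYGWW
YYYGGG
YYYGGG
After op 4 fill(1,2,K) [19 cells changed]:
KKKKWW
KKKKWW
KKKGWW
RKKGWW
KKKGGG
KKKGGG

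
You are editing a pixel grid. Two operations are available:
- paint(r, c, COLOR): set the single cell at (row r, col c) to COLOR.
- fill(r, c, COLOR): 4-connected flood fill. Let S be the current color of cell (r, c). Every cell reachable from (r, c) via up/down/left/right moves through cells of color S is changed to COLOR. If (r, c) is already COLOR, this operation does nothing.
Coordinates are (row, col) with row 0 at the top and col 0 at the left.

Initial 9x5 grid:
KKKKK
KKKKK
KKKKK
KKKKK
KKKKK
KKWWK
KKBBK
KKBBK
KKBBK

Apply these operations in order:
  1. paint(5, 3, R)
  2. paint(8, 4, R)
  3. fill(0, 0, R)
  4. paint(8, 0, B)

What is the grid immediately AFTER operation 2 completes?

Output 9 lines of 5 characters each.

After op 1 paint(5,3,R):
KKKKK
KKKKK
KKKKK
KKKKK
KKKKK
KKWRK
KKBBK
KKBBK
KKBBK
After op 2 paint(8,4,R):
KKKKK
KKKKK
KKKKK
KKKKK
KKKKK
KKWRK
KKBBK
KKBBK
KKBBR

Answer: KKKKK
KKKKK
KKKKK
KKKKK
KKKKK
KKWRK
KKBBK
KKBBK
KKBBR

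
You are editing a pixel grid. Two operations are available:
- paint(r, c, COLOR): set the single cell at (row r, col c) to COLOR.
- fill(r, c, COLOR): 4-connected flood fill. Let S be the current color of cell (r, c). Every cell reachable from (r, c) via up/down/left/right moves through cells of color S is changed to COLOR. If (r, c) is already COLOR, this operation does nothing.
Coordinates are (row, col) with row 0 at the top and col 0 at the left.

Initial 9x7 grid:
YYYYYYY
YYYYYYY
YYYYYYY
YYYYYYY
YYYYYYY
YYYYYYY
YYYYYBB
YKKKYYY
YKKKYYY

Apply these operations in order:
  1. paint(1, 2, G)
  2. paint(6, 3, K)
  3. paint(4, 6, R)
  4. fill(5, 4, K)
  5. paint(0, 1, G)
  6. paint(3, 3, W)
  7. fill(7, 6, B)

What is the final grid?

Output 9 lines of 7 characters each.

After op 1 paint(1,2,G):
YYYYYYY
YYGYYYY
YYYYYYY
YYYYYYY
YYYYYYY
YYYYYYY
YYYYYBB
YKKKYYY
YKKKYYY
After op 2 paint(6,3,K):
YYYYYYY
YYGYYYY
YYYYYYY
YYYYYYY
YYYYYYY
YYYYYYY
YYYKYBB
YKKKYYY
YKKKYYY
After op 3 paint(4,6,R):
YYYYYYY
YYGYYYY
YYYYYYY
YYYYYYY
YYYYYYR
YYYYYYY
YYYKYBB
YKKKYYY
YKKKYYY
After op 4 fill(5,4,K) [52 cells changed]:
KKKKKKK
KKGKKKK
KKKKKKK
KKKKKKK
KKKKKKR
KKKKKKK
KKKKKBB
KKKKKKK
KKKKKKK
After op 5 paint(0,1,G):
KGKKKKK
KKGKKKK
KKKKKKK
KKKKKKK
KKKKKKR
KKKKKKK
KKKKKBB
KKKKKKK
KKKKKKK
After op 6 paint(3,3,W):
KGKKKKK
KKGKKKK
KKKKKKK
KKKWKKK
KKKKKKR
KKKKKKK
KKKKKBB
KKKKKKK
KKKKKKK
After op 7 fill(7,6,B) [57 cells changed]:
BGBBBBB
BBGBBBB
BBBBBBB
BBBWBBB
BBBBBBR
BBBBBBB
BBBBBBB
BBBBBBB
BBBBBBB

Answer: BGBBBBB
BBGBBBB
BBBBBBB
BBBWBBB
BBBBBBR
BBBBBBB
BBBBBBB
BBBBBBB
BBBBBBB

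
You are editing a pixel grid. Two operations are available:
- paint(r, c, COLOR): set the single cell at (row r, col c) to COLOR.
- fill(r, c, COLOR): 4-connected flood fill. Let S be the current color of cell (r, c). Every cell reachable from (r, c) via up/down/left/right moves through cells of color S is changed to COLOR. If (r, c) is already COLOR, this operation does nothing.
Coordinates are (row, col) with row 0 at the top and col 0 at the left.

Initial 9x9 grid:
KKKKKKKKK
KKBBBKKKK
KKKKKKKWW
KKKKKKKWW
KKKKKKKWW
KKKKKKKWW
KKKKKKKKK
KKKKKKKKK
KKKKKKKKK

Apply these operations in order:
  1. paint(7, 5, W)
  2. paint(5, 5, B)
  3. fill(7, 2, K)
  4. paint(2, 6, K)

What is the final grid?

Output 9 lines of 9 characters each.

Answer: KKKKKKKKK
KKBBBKKKK
KKKKKKKWW
KKKKKKKWW
KKKKKKKWW
KKKKKBKWW
KKKKKKKKK
KKKKKWKKK
KKKKKKKKK

Derivation:
After op 1 paint(7,5,W):
KKKKKKKKK
KKBBBKKKK
KKKKKKKWW
KKKKKKKWW
KKKKKKKWW
KKKKKKKWW
KKKKKKKKK
KKKKKWKKK
KKKKKKKKK
After op 2 paint(5,5,B):
KKKKKKKKK
KKBBBKKKK
KKKKKKKWW
KKKKKKKWW
KKKKKKKWW
KKKKKBKWW
KKKKKKKKK
KKKKKWKKK
KKKKKKKKK
After op 3 fill(7,2,K) [0 cells changed]:
KKKKKKKKK
KKBBBKKKK
KKKKKKKWW
KKKKKKKWW
KKKKKKKWW
KKKKKBKWW
KKKKKKKKK
KKKKKWKKK
KKKKKKKKK
After op 4 paint(2,6,K):
KKKKKKKKK
KKBBBKKKK
KKKKKKKWW
KKKKKKKWW
KKKKKKKWW
KKKKKBKWW
KKKKKKKKK
KKKKKWKKK
KKKKKKKKK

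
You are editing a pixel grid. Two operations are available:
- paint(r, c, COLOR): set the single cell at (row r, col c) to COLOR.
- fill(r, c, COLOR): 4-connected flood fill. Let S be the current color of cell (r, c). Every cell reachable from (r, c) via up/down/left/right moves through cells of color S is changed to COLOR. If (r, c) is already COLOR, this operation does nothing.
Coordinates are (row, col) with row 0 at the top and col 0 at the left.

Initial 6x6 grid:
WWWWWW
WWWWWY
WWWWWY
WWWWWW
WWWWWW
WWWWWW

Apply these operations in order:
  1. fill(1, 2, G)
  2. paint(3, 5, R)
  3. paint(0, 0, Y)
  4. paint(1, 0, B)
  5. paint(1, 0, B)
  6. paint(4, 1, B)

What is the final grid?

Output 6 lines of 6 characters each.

After op 1 fill(1,2,G) [34 cells changed]:
GGGGGG
GGGGGY
GGGGGY
GGGGGG
GGGGGG
GGGGGG
After op 2 paint(3,5,R):
GGGGGG
GGGGGY
GGGGGY
GGGGGR
GGGGGG
GGGGGG
After op 3 paint(0,0,Y):
YGGGGG
GGGGGY
GGGGGY
GGGGGR
GGGGGG
GGGGGG
After op 4 paint(1,0,B):
YGGGGG
BGGGGY
GGGGGY
GGGGGR
GGGGGG
GGGGGG
After op 5 paint(1,0,B):
YGGGGG
BGGGGY
GGGGGY
GGGGGR
GGGGGG
GGGGGG
After op 6 paint(4,1,B):
YGGGGG
BGGGGY
GGGGGY
GGGGGR
GBGGGG
GGGGGG

Answer: YGGGGG
BGGGGY
GGGGGY
GGGGGR
GBGGGG
GGGGGG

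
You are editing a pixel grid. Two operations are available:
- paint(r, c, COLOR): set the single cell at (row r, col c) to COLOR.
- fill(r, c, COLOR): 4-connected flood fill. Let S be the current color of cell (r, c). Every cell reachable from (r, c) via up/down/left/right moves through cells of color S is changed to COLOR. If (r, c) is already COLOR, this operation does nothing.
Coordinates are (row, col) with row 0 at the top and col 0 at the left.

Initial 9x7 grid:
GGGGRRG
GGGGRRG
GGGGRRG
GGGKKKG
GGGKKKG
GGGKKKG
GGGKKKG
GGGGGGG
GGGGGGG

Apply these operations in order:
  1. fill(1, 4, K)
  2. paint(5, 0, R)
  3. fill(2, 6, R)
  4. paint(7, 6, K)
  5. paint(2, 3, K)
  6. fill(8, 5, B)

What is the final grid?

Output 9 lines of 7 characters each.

After op 1 fill(1,4,K) [6 cells changed]:
GGGGKKG
GGGGKKG
GGGGKKG
GGGKKKG
GGGKKKG
GGGKKKG
GGGKKKG
GGGGGGG
GGGGGGG
After op 2 paint(5,0,R):
GGGGKKG
GGGGKKG
GGGGKKG
GGGKKKG
GGGKKKG
RGGKKKG
GGGKKKG
GGGGGGG
GGGGGGG
After op 3 fill(2,6,R) [44 cells changed]:
RRRRKKR
RRRRKKR
RRRRKKR
RRRKKKR
RRRKKKR
RRRKKKR
RRRKKKR
RRRRRRR
RRRRRRR
After op 4 paint(7,6,K):
RRRRKKR
RRRRKKR
RRRRKKR
RRRKKKR
RRRKKKR
RRRKKKR
RRRKKKR
RRRRRRK
RRRRRRR
After op 5 paint(2,3,K):
RRRRKKR
RRRRKKR
RRRKKKR
RRRKKKR
RRRKKKR
RRRKKKR
RRRKKKR
RRRRRRK
RRRRRRR
After op 6 fill(8,5,B) [36 cells changed]:
BBBBKKR
BBBBKKR
BBBKKKR
BBBKKKR
BBBKKKR
BBBKKKR
BBBKKKR
BBBBBBK
BBBBBBB

Answer: BBBBKKR
BBBBKKR
BBBKKKR
BBBKKKR
BBBKKKR
BBBKKKR
BBBKKKR
BBBBBBK
BBBBBBB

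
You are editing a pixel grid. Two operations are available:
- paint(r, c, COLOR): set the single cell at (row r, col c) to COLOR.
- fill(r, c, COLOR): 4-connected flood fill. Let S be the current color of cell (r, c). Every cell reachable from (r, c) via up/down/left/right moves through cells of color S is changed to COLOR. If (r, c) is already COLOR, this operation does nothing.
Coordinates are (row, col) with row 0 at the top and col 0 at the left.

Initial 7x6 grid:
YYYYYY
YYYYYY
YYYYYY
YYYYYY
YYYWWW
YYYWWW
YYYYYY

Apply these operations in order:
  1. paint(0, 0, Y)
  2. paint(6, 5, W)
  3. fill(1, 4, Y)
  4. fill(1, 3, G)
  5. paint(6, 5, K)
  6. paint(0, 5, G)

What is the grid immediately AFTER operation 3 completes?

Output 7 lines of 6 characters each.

Answer: YYYYYY
YYYYYY
YYYYYY
YYYYYY
YYYWWW
YYYWWW
YYYYYW

Derivation:
After op 1 paint(0,0,Y):
YYYYYY
YYYYYY
YYYYYY
YYYYYY
YYYWWW
YYYWWW
YYYYYY
After op 2 paint(6,5,W):
YYYYYY
YYYYYY
YYYYYY
YYYYYY
YYYWWW
YYYWWW
YYYYYW
After op 3 fill(1,4,Y) [0 cells changed]:
YYYYYY
YYYYYY
YYYYYY
YYYYYY
YYYWWW
YYYWWW
YYYYYW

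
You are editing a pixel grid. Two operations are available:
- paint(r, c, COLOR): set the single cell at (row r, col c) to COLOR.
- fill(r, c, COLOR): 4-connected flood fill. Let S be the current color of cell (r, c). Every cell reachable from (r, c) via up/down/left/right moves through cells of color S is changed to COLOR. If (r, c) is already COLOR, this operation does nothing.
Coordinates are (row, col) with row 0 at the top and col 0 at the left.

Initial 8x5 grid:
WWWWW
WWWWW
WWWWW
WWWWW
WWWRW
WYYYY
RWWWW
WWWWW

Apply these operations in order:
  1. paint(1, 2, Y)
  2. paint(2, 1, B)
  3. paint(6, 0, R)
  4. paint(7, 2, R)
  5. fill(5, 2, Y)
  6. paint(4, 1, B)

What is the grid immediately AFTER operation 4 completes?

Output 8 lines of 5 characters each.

After op 1 paint(1,2,Y):
WWWWW
WWYWW
WWWWW
WWWWW
WWWRW
WYYYY
RWWWW
WWWWW
After op 2 paint(2,1,B):
WWWWW
WWYWW
WBWWW
WWWWW
WWWRW
WYYYY
RWWWW
WWWWW
After op 3 paint(6,0,R):
WWWWW
WWYWW
WBWWW
WWWWW
WWWRW
WYYYY
RWWWW
WWWWW
After op 4 paint(7,2,R):
WWWWW
WWYWW
WBWWW
WWWWW
WWWRW
WYYYY
RWWWW
WWRWW

Answer: WWWWW
WWYWW
WBWWW
WWWWW
WWWRW
WYYYY
RWWWW
WWRWW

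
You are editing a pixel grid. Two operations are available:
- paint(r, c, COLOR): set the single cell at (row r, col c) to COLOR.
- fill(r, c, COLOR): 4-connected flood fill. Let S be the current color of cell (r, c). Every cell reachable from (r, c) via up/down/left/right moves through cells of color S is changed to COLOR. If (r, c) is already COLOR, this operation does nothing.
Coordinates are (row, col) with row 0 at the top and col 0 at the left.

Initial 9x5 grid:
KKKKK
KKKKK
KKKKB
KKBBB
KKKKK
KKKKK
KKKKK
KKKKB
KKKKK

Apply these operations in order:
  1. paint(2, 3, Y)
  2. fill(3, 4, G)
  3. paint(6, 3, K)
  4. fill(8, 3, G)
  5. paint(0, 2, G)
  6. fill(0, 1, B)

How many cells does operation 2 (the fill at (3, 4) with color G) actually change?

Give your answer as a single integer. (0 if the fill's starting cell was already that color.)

After op 1 paint(2,3,Y):
KKKKK
KKKKK
KKKYB
KKBBB
KKKKK
KKKKK
KKKKK
KKKKB
KKKKK
After op 2 fill(3,4,G) [4 cells changed]:
KKKKK
KKKKK
KKKYG
KKGGG
KKKKK
KKKKK
KKKKK
KKKKB
KKKKK

Answer: 4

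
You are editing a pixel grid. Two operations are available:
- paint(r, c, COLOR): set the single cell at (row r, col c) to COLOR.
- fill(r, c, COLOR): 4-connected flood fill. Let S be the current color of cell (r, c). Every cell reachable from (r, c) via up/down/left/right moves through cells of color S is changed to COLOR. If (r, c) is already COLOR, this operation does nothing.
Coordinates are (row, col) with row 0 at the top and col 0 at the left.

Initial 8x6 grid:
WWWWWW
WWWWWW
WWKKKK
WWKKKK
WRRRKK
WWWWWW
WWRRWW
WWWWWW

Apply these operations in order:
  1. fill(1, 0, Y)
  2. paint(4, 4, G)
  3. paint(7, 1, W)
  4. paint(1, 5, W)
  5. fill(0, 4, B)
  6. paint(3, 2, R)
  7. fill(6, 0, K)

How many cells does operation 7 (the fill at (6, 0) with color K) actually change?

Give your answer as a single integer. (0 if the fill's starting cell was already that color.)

After op 1 fill(1,0,Y) [33 cells changed]:
YYYYYY
YYYYYY
YYKKKK
YYKKKK
YRRRKK
YYYYYY
YYRRYY
YYYYYY
After op 2 paint(4,4,G):
YYYYYY
YYYYYY
YYKKKK
YYKKKK
YRRRGK
YYYYYY
YYRRYY
YYYYYY
After op 3 paint(7,1,W):
YYYYYY
YYYYYY
YYKKKK
YYKKKK
YRRRGK
YYYYYY
YYRRYY
YWYYYY
After op 4 paint(1,5,W):
YYYYYY
YYYYYW
YYKKKK
YYKKKK
YRRRGK
YYYYYY
YYRRYY
YWYYYY
After op 5 fill(0,4,B) [31 cells changed]:
BBBBBB
BBBBBW
BBKKKK
BBKKKK
BRRRGK
BBBBBB
BBRRBB
BWBBBB
After op 6 paint(3,2,R):
BBBBBB
BBBBBW
BBKKKK
BBRKKK
BRRRGK
BBBBBB
BBRRBB
BWBBBB
After op 7 fill(6,0,K) [31 cells changed]:
KKKKKK
KKKKKW
KKKKKK
KKRKKK
KRRRGK
KKKKKK
KKRRKK
KWKKKK

Answer: 31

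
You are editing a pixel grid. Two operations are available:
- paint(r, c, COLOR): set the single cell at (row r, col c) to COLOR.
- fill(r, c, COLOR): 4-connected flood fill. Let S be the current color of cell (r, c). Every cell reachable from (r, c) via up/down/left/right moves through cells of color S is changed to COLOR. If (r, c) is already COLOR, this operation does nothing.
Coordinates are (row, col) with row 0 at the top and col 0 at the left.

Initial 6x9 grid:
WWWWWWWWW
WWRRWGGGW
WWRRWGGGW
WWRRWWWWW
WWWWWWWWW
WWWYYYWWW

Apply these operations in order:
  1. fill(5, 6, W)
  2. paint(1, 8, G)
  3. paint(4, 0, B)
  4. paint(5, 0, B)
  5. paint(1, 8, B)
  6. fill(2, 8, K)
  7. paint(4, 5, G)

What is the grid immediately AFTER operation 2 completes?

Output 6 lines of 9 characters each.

Answer: WWWWWWWWW
WWRRWGGGG
WWRRWGGGW
WWRRWWWWW
WWWWWWWWW
WWWYYYWWW

Derivation:
After op 1 fill(5,6,W) [0 cells changed]:
WWWWWWWWW
WWRRWGGGW
WWRRWGGGW
WWRRWWWWW
WWWWWWWWW
WWWYYYWWW
After op 2 paint(1,8,G):
WWWWWWWWW
WWRRWGGGG
WWRRWGGGW
WWRRWWWWW
WWWWWWWWW
WWWYYYWWW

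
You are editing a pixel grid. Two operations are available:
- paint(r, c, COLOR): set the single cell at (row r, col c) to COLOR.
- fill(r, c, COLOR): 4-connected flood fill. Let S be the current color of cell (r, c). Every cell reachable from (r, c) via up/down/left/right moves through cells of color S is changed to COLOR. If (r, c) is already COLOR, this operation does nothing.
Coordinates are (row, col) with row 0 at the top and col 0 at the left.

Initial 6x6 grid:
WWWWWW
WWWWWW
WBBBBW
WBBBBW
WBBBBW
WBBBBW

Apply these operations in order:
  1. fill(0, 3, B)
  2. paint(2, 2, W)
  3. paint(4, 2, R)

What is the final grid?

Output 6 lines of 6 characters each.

Answer: BBBBBB
BBBBBB
BBWBBB
BBBBBB
BBRBBB
BBBBBB

Derivation:
After op 1 fill(0,3,B) [20 cells changed]:
BBBBBB
BBBBBB
BBBBBB
BBBBBB
BBBBBB
BBBBBB
After op 2 paint(2,2,W):
BBBBBB
BBBBBB
BBWBBB
BBBBBB
BBBBBB
BBBBBB
After op 3 paint(4,2,R):
BBBBBB
BBBBBB
BBWBBB
BBBBBB
BBRBBB
BBBBBB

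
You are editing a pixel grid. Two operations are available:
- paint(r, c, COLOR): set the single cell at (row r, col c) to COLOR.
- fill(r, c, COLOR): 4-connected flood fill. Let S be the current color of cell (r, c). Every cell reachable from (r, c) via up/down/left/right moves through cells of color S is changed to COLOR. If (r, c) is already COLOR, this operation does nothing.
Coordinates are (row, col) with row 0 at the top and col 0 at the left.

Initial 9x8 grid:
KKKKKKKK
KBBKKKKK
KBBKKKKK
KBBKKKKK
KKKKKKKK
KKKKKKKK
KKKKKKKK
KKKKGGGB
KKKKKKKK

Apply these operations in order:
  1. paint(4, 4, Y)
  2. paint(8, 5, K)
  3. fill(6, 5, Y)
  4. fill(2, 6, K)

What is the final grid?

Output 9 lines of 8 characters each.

After op 1 paint(4,4,Y):
KKKKKKKK
KBBKKKKK
KBBKKKKK
KBBKKKKK
KKKKYKKK
KKKKKKKK
KKKKKKKK
KKKKGGGB
KKKKKKKK
After op 2 paint(8,5,K):
KKKKKKKK
KBBKKKKK
KBBKKKKK
KBBKKKKK
KKKKYKKK
KKKKKKKK
KKKKKKKK
KKKKGGGB
KKKKKKKK
After op 3 fill(6,5,Y) [61 cells changed]:
YYYYYYYY
YBBYYYYY
YBBYYYYY
YBBYYYYY
YYYYYYYY
YYYYYYYY
YYYYYYYY
YYYYGGGB
YYYYYYYY
After op 4 fill(2,6,K) [62 cells changed]:
KKKKKKKK
KBBKKKKK
KBBKKKKK
KBBKKKKK
KKKKKKKK
KKKKKKKK
KKKKKKKK
KKKKGGGB
KKKKKKKK

Answer: KKKKKKKK
KBBKKKKK
KBBKKKKK
KBBKKKKK
KKKKKKKK
KKKKKKKK
KKKKKKKK
KKKKGGGB
KKKKKKKK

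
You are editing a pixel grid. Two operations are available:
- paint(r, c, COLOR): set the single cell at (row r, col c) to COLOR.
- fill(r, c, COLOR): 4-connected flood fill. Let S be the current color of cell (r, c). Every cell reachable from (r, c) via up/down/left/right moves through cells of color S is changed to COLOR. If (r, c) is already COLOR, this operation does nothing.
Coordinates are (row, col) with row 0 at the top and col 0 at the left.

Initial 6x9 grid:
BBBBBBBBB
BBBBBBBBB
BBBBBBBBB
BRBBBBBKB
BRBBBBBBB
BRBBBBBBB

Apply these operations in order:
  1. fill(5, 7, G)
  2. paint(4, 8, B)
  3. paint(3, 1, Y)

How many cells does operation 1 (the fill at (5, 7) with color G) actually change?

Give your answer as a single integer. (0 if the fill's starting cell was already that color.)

Answer: 50

Derivation:
After op 1 fill(5,7,G) [50 cells changed]:
GGGGGGGGG
GGGGGGGGG
GGGGGGGGG
GRGGGGGKG
GRGGGGGGG
GRGGGGGGG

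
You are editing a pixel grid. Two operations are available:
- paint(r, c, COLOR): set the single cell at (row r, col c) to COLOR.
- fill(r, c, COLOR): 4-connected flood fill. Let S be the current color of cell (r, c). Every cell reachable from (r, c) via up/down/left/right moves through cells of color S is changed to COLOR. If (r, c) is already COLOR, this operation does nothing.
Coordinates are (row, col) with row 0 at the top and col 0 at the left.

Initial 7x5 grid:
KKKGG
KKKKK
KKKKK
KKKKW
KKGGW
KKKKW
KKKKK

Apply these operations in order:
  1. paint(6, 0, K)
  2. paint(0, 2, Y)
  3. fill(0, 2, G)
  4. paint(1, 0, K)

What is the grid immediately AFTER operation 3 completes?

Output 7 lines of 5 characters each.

After op 1 paint(6,0,K):
KKKGG
KKKKK
KKKKK
KKKKW
KKGGW
KKKKW
KKKKK
After op 2 paint(0,2,Y):
KKYGG
KKKKK
KKKKK
KKKKW
KKGGW
KKKKW
KKKKK
After op 3 fill(0,2,G) [1 cells changed]:
KKGGG
KKKKK
KKKKK
KKKKW
KKGGW
KKKKW
KKKKK

Answer: KKGGG
KKKKK
KKKKK
KKKKW
KKGGW
KKKKW
KKKKK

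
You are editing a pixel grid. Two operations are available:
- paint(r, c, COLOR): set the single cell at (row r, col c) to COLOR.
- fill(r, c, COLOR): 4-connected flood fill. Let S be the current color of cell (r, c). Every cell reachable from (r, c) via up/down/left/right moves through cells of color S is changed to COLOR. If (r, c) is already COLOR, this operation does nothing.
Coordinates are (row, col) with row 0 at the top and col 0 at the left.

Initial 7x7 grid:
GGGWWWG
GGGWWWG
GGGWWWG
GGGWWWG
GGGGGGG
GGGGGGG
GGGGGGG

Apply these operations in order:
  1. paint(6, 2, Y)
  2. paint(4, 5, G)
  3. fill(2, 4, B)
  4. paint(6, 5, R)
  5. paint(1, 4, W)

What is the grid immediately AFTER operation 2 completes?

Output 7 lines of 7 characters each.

After op 1 paint(6,2,Y):
GGGWWWG
GGGWWWG
GGGWWWG
GGGWWWG
GGGGGGG
GGGGGGG
GGYGGGG
After op 2 paint(4,5,G):
GGGWWWG
GGGWWWG
GGGWWWG
GGGWWWG
GGGGGGG
GGGGGGG
GGYGGGG

Answer: GGGWWWG
GGGWWWG
GGGWWWG
GGGWWWG
GGGGGGG
GGGGGGG
GGYGGGG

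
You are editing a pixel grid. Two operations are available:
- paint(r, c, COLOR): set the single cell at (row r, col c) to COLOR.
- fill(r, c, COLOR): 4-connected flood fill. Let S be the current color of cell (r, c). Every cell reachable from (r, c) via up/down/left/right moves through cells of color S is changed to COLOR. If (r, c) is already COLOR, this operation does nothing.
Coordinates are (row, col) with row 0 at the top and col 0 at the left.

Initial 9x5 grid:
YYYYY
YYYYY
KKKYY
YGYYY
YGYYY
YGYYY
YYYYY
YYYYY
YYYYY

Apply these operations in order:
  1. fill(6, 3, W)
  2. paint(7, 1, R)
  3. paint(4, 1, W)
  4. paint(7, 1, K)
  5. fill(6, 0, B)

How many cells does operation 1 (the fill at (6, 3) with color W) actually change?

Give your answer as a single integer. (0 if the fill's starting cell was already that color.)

Answer: 39

Derivation:
After op 1 fill(6,3,W) [39 cells changed]:
WWWWW
WWWWW
KKKWW
WGWWW
WGWWW
WGWWW
WWWWW
WWWWW
WWWWW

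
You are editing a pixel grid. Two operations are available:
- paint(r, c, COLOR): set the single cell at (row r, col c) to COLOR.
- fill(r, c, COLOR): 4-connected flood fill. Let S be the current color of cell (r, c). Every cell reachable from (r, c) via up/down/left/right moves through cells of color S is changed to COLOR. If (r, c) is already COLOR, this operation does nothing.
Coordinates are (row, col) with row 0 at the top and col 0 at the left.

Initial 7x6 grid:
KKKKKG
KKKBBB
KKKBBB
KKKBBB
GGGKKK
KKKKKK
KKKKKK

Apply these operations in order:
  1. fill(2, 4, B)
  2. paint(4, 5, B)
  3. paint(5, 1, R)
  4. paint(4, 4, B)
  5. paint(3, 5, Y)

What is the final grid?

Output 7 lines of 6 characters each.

After op 1 fill(2,4,B) [0 cells changed]:
KKKKKG
KKKBBB
KKKBBB
KKKBBB
GGGKKK
KKKKKK
KKKKKK
After op 2 paint(4,5,B):
KKKKKG
KKKBBB
KKKBBB
KKKBBB
GGGKKB
KKKKKK
KKKKKK
After op 3 paint(5,1,R):
KKKKKG
KKKBBB
KKKBBB
KKKBBB
GGGKKB
KRKKKK
KKKKKK
After op 4 paint(4,4,B):
KKKKKG
KKKBBB
KKKBBB
KKKBBB
GGGKBB
KRKKKK
KKKKKK
After op 5 paint(3,5,Y):
KKKKKG
KKKBBB
KKKBBB
KKKBBY
GGGKBB
KRKKKK
KKKKKK

Answer: KKKKKG
KKKBBB
KKKBBB
KKKBBY
GGGKBB
KRKKKK
KKKKKK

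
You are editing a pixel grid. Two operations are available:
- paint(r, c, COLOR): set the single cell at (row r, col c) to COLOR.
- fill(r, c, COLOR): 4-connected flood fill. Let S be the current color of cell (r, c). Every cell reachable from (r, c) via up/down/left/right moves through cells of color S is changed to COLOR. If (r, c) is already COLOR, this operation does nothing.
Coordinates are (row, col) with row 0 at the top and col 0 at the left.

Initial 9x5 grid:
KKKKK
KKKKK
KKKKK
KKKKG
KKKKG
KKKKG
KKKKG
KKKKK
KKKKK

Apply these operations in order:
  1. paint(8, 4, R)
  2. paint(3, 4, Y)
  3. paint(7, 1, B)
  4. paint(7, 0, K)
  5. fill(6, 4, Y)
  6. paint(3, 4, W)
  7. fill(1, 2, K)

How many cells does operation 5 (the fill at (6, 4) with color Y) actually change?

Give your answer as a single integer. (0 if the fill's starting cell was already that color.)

Answer: 3

Derivation:
After op 1 paint(8,4,R):
KKKKK
KKKKK
KKKKK
KKKKG
KKKKG
KKKKG
KKKKG
KKKKK
KKKKR
After op 2 paint(3,4,Y):
KKKKK
KKKKK
KKKKK
KKKKY
KKKKG
KKKKG
KKKKG
KKKKK
KKKKR
After op 3 paint(7,1,B):
KKKKK
KKKKK
KKKKK
KKKKY
KKKKG
KKKKG
KKKKG
KBKKK
KKKKR
After op 4 paint(7,0,K):
KKKKK
KKKKK
KKKKK
KKKKY
KKKKG
KKKKG
KKKKG
KBKKK
KKKKR
After op 5 fill(6,4,Y) [3 cells changed]:
KKKKK
KKKKK
KKKKK
KKKKY
KKKKY
KKKKY
KKKKY
KBKKK
KKKKR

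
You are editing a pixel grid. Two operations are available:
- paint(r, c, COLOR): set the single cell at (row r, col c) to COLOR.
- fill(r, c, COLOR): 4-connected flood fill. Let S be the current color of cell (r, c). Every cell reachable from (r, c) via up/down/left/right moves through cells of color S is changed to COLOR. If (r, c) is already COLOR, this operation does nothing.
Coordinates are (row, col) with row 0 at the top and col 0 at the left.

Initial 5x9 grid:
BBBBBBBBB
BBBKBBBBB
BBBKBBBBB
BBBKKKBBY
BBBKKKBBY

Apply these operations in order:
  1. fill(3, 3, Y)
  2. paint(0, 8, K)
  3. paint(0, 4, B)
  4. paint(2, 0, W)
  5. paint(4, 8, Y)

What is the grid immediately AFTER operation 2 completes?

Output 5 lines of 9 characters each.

Answer: BBBBBBBBK
BBBYBBBBB
BBBYBBBBB
BBBYYYBBY
BBBYYYBBY

Derivation:
After op 1 fill(3,3,Y) [8 cells changed]:
BBBBBBBBB
BBBYBBBBB
BBBYBBBBB
BBBYYYBBY
BBBYYYBBY
After op 2 paint(0,8,K):
BBBBBBBBK
BBBYBBBBB
BBBYBBBBB
BBBYYYBBY
BBBYYYBBY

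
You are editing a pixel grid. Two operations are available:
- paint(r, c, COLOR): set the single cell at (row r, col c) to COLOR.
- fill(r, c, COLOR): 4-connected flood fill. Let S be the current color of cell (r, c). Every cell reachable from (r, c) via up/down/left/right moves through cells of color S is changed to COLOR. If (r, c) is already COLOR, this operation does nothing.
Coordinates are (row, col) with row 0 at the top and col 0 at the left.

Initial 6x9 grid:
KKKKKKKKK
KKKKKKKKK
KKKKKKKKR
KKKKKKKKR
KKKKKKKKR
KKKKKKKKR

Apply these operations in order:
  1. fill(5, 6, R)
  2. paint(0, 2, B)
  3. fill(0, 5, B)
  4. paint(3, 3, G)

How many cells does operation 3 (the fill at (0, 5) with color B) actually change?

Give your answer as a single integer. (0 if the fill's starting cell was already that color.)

After op 1 fill(5,6,R) [50 cells changed]:
RRRRRRRRR
RRRRRRRRR
RRRRRRRRR
RRRRRRRRR
RRRRRRRRR
RRRRRRRRR
After op 2 paint(0,2,B):
RRBRRRRRR
RRRRRRRRR
RRRRRRRRR
RRRRRRRRR
RRRRRRRRR
RRRRRRRRR
After op 3 fill(0,5,B) [53 cells changed]:
BBBBBBBBB
BBBBBBBBB
BBBBBBBBB
BBBBBBBBB
BBBBBBBBB
BBBBBBBBB

Answer: 53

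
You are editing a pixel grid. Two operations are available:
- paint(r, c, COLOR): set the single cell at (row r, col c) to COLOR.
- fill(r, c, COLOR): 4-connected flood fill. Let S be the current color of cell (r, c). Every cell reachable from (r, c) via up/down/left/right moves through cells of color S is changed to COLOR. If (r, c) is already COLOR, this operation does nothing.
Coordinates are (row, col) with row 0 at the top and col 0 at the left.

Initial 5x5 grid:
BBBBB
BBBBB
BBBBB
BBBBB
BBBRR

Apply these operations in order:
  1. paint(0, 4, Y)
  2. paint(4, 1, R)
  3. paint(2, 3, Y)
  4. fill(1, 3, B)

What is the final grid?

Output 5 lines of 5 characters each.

After op 1 paint(0,4,Y):
BBBBY
BBBBB
BBBBB
BBBBB
BBBRR
After op 2 paint(4,1,R):
BBBBY
BBBBB
BBBBB
BBBBB
BRBRR
After op 3 paint(2,3,Y):
BBBBY
BBBBB
BBBYB
BBBBB
BRBRR
After op 4 fill(1,3,B) [0 cells changed]:
BBBBY
BBBBB
BBBYB
BBBBB
BRBRR

Answer: BBBBY
BBBBB
BBBYB
BBBBB
BRBRR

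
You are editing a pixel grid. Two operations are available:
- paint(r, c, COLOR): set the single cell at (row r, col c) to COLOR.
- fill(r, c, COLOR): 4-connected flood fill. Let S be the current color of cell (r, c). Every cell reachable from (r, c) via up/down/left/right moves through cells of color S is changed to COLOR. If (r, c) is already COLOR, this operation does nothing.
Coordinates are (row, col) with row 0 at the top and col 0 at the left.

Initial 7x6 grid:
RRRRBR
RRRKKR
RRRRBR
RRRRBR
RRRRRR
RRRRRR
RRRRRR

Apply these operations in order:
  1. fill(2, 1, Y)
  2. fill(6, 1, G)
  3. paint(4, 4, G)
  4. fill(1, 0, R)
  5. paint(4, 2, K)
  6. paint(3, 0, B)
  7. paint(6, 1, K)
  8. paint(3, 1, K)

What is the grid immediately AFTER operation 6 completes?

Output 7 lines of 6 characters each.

After op 1 fill(2,1,Y) [37 cells changed]:
YYYYBY
YYYKKY
YYYYBY
YYYYBY
YYYYYY
YYYYYY
YYYYYY
After op 2 fill(6,1,G) [37 cells changed]:
GGGGBG
GGGKKG
GGGGBG
GGGGBG
GGGGGG
GGGGGG
GGGGGG
After op 3 paint(4,4,G):
GGGGBG
GGGKKG
GGGGBG
GGGGBG
GGGGGG
GGGGGG
GGGGGG
After op 4 fill(1,0,R) [37 cells changed]:
RRRRBR
RRRKKR
RRRRBR
RRRRBR
RRRRRR
RRRRRR
RRRRRR
After op 5 paint(4,2,K):
RRRRBR
RRRKKR
RRRRBR
RRRRBR
RRKRRR
RRRRRR
RRRRRR
After op 6 paint(3,0,B):
RRRRBR
RRRKKR
RRRRBR
BRRRBR
RRKRRR
RRRRRR
RRRRRR

Answer: RRRRBR
RRRKKR
RRRRBR
BRRRBR
RRKRRR
RRRRRR
RRRRRR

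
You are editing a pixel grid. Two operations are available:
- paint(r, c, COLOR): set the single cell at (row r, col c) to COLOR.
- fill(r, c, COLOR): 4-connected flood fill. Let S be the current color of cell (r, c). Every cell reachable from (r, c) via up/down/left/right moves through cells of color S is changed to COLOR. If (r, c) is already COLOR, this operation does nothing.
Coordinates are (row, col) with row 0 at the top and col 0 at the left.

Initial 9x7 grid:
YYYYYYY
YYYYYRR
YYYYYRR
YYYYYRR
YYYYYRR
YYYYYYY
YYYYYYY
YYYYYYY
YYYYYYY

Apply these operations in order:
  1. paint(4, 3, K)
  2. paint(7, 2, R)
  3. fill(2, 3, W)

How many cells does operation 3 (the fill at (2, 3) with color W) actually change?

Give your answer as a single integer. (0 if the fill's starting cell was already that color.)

After op 1 paint(4,3,K):
YYYYYYY
YYYYYRR
YYYYYRR
YYYYYRR
YYYKYRR
YYYYYYY
YYYYYYY
YYYYYYY
YYYYYYY
After op 2 paint(7,2,R):
YYYYYYY
YYYYYRR
YYYYYRR
YYYYYRR
YYYKYRR
YYYYYYY
YYYYYYY
YYRYYYY
YYYYYYY
After op 3 fill(2,3,W) [53 cells changed]:
WWWWWWW
WWWWWRR
WWWWWRR
WWWWWRR
WWWKWRR
WWWWWWW
WWWWWWW
WWRWWWW
WWWWWWW

Answer: 53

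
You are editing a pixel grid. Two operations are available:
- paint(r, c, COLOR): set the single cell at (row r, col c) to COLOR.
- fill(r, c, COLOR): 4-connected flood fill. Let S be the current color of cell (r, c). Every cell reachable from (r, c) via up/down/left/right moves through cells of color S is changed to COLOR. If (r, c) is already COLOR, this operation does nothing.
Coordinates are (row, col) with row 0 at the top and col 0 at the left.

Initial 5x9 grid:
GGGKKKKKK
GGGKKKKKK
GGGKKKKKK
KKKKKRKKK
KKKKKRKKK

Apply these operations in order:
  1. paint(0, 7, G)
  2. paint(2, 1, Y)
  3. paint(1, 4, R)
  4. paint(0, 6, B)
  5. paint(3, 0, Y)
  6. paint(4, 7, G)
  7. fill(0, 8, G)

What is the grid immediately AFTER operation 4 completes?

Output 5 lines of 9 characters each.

Answer: GGGKKKBGK
GGGKRKKKK
GYGKKKKKK
KKKKKRKKK
KKKKKRKKK

Derivation:
After op 1 paint(0,7,G):
GGGKKKKGK
GGGKKKKKK
GGGKKKKKK
KKKKKRKKK
KKKKKRKKK
After op 2 paint(2,1,Y):
GGGKKKKGK
GGGKKKKKK
GYGKKKKKK
KKKKKRKKK
KKKKKRKKK
After op 3 paint(1,4,R):
GGGKKKKGK
GGGKRKKKK
GYGKKKKKK
KKKKKRKKK
KKKKKRKKK
After op 4 paint(0,6,B):
GGGKKKBGK
GGGKRKKKK
GYGKKKKKK
KKKKKRKKK
KKKKKRKKK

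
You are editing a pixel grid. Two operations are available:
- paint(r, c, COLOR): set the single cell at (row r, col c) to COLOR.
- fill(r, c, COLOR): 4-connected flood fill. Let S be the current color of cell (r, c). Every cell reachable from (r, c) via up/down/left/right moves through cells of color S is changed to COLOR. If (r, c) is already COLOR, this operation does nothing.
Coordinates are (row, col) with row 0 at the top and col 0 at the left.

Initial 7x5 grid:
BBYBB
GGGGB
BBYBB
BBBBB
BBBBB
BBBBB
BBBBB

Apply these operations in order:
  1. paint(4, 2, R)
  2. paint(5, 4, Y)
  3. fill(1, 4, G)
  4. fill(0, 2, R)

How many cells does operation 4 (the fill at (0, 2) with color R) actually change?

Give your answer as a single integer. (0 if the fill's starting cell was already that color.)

After op 1 paint(4,2,R):
BBYBB
GGGGB
BBYBB
BBBBB
BBRBB
BBBBB
BBBBB
After op 2 paint(5,4,Y):
BBYBB
GGGGB
BBYBB
BBBBB
BBRBB
BBBBY
BBBBB
After op 3 fill(1,4,G) [25 cells changed]:
BBYGG
GGGGG
GGYGG
GGGGG
GGRGG
GGGGY
GGGGG
After op 4 fill(0,2,R) [1 cells changed]:
BBRGG
GGGGG
GGYGG
GGGGG
GGRGG
GGGGY
GGGGG

Answer: 1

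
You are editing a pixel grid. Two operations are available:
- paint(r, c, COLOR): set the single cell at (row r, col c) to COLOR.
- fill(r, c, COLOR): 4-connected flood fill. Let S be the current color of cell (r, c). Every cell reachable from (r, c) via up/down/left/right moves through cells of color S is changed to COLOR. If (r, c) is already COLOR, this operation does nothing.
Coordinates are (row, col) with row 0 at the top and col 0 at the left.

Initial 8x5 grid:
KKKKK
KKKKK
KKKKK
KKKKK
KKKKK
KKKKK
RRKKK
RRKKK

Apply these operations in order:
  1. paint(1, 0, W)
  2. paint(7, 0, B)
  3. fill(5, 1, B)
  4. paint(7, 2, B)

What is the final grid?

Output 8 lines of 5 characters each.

Answer: BBBBB
WBBBB
BBBBB
BBBBB
BBBBB
BBBBB
RRBBB
BRBBB

Derivation:
After op 1 paint(1,0,W):
KKKKK
WKKKK
KKKKK
KKKKK
KKKKK
KKKKK
RRKKK
RRKKK
After op 2 paint(7,0,B):
KKKKK
WKKKK
KKKKK
KKKKK
KKKKK
KKKKK
RRKKK
BRKKK
After op 3 fill(5,1,B) [35 cells changed]:
BBBBB
WBBBB
BBBBB
BBBBB
BBBBB
BBBBB
RRBBB
BRBBB
After op 4 paint(7,2,B):
BBBBB
WBBBB
BBBBB
BBBBB
BBBBB
BBBBB
RRBBB
BRBBB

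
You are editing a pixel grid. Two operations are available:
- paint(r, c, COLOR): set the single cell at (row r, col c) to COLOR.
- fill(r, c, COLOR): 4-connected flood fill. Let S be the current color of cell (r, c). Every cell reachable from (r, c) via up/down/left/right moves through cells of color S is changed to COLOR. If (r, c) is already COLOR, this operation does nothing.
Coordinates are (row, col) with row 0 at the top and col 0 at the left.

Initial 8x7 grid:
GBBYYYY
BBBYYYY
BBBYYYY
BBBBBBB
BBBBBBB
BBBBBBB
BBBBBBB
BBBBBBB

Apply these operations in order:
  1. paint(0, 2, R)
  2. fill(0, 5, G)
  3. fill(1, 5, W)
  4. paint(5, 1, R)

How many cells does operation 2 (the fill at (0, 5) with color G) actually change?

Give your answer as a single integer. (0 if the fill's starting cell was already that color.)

After op 1 paint(0,2,R):
GBRYYYY
BBBYYYY
BBBYYYY
BBBBBBB
BBBBBBB
BBBBBBB
BBBBBBB
BBBBBBB
After op 2 fill(0,5,G) [12 cells changed]:
GBRGGGG
BBBGGGG
BBBGGGG
BBBBBBB
BBBBBBB
BBBBBBB
BBBBBBB
BBBBBBB

Answer: 12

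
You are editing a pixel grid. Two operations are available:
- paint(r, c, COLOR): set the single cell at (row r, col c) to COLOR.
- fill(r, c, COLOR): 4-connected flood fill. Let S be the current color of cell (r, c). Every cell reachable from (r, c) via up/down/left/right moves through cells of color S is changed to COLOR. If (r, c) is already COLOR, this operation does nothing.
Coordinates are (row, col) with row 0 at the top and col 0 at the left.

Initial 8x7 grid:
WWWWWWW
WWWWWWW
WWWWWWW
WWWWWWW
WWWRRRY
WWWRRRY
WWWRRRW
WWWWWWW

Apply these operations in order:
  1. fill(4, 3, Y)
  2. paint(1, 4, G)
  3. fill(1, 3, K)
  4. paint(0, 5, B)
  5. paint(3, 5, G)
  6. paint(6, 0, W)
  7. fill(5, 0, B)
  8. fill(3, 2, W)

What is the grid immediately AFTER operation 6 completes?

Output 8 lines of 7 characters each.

Answer: KKKKKBK
KKKKGKK
KKKKKKK
KKKKKGK
KKKYYYY
KKKYYYY
WKKYYYK
KKKKKKK

Derivation:
After op 1 fill(4,3,Y) [9 cells changed]:
WWWWWWW
WWWWWWW
WWWWWWW
WWWWWWW
WWWYYYY
WWWYYYY
WWWYYYW
WWWWWWW
After op 2 paint(1,4,G):
WWWWWWW
WWWWGWW
WWWWWWW
WWWWWWW
WWWYYYY
WWWYYYY
WWWYYYW
WWWWWWW
After op 3 fill(1,3,K) [44 cells changed]:
KKKKKKK
KKKKGKK
KKKKKKK
KKKKKKK
KKKYYYY
KKKYYYY
KKKYYYK
KKKKKKK
After op 4 paint(0,5,B):
KKKKKBK
KKKKGKK
KKKKKKK
KKKKKKK
KKKYYYY
KKKYYYY
KKKYYYK
KKKKKKK
After op 5 paint(3,5,G):
KKKKKBK
KKKKGKK
KKKKKKK
KKKKKGK
KKKYYYY
KKKYYYY
KKKYYYK
KKKKKKK
After op 6 paint(6,0,W):
KKKKKBK
KKKKGKK
KKKKKKK
KKKKKGK
KKKYYYY
KKKYYYY
WKKYYYK
KKKKKKK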